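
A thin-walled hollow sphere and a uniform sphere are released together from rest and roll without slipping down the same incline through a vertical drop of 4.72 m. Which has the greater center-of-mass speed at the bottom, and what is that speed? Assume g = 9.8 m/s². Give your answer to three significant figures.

the uniform sphere, at v ≈ 8.13 m/s

For rolling without slipping, Mgh = ½(1+k)Mv² where k = I/(MR²), so v = √(2gh/(1+k)).
Thin-walled hollow sphere: k = 2/3, giving v = √(2×9.8×4.72/1.667) = 7.45 m/s.
Uniform sphere: k = 0.4, giving v = √(2×9.8×4.72/1.4) = 8.129 m/s.
The smaller k wins: the uniform sphere, at ≈ 8.13 m/s.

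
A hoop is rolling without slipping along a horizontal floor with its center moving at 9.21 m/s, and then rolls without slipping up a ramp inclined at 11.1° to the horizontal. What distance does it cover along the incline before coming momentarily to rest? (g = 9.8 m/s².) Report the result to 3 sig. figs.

d ≈ 45.0 m

The moment of inertia is MR², giving k ≡ I/(MR²) = 1.
Pure rolling means v = ωR; then KE = ½Mv² + ½I(v/R)² = ½(1+k)Mv² = Mv².
Setting this equal to Mgh gives the vertical rise h = (1+k)v₀²/(2g) = 2×9.21²/(2×9.8) = 8.656 m.
The distance along the slope is d = h/sinθ = 8.656/sin11.1° ≈ 45.0 m.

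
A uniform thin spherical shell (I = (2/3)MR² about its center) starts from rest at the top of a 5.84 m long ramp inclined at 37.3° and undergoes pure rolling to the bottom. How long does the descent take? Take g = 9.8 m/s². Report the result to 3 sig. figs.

t ≈ 1.81 s

Here I = (2/3)MR², so the shape factor k = I/(MR²) = 2/3.
Translational: Mg sinθ − f = Ma. Rotational about the CM: fR = Iα = kMRa, so f = kMa.
Hence a = g sinθ/(1+k) = 9.8×sin37.3°/1.667 = 3.563 m/s².
Starting from rest, L = ½at², so t = √(2L/a) = √(2×5.84/3.563) ≈ 1.81 s.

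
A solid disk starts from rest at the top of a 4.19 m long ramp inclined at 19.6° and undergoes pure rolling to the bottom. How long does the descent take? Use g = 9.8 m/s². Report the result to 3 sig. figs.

t ≈ 1.96 s

With I = (1/2)MR², the ratio k = I/(MR²) is 0.5.
Along the incline Mg sinθ − f = Ma, and torque about the center fR = Iα = kMR²(a/R) gives f = kMa.
Hence a = g sinθ/(1+k) = 9.8×sin19.6°/1.5 = 2.192 m/s².
With constant a from rest, t = √(2L/a) = √(2·4.19/2.192) ≈ 1.96 s.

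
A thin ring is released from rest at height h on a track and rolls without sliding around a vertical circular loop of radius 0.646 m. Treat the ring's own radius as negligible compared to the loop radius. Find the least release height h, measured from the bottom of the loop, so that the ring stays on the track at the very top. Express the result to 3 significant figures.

For this body I = MR², i.e. k = I/(MR²) = 1.
At the top of the loop, the minimum-contact condition is Mg = Mv_top²/r, so v_top² = gr.
With ω = v/R, the kinetic energy at speed v is ½(1+k)Mv² = Mv².
Energy conservation from release (height h) to the top (height 2r): Mgh = Mg(2r) + M·gr.
Thus h_min = 2r + (1+k)r/2 = r(2 + 2/2) = 0.646 × 3 ≈ 1.94 m.

h_min ≈ 1.94 m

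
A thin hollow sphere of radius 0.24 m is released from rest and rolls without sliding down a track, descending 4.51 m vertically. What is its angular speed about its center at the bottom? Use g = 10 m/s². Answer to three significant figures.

ω ≈ 30.7 rad/s

With I = (2/3)MR², the ratio k = I/(MR²) is 2/3.
Pure rolling means v = ωR; then KE = ½Mv² + ½I(v/R)² = ½(1+k)Mv² = (5/6)Mv².
Energy conservation Mgh = ½(1+k)Mv² gives v = √(2gh/(1+k)) = √(2 × 10 × 4.51 / 1.667) = 7.357 m/s.
Then ω = v/R = 7.357 / 0.24 ≈ 30.7 rad/s.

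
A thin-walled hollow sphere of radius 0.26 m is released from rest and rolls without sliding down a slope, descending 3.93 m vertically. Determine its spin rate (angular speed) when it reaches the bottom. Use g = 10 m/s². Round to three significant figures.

Here I = (2/3)MR², so the shape factor k = I/(MR²) = 2/3.
Since it rolls without slipping, ω = v/R and KE = ½Mv² + ½Iω² = ½(1+k)Mv² = (5/6)Mv².
Energy conservation Mgh = ½(1+k)Mv² gives v = √(2gh/(1+k)) = √(2 × 10 × 3.93 / 1.667) = 6.867 m/s.
The angular speed follows from ω = v/R = 6.867/0.26 ≈ 26.4 rad/s.

ω ≈ 26.4 rad/s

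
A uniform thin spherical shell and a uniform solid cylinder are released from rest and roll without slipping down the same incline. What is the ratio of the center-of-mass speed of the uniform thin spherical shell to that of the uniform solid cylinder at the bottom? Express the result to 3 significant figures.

v_ratio ≈ 0.949

Each satisfies Mgh = ½(1+k)Mv² with k = I/(MR²), so v ∝ 1/√(1+k).
For the uniform thin spherical shell k = 2/3; for the uniform solid cylinder k = 0.5.
v₁/v₂ = √((1+k₂)/(1+k₁)) = √(1.5/1.667) ≈ 0.949.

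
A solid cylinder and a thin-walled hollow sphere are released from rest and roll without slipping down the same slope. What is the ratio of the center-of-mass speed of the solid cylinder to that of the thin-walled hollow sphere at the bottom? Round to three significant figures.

Each satisfies Mgh = ½(1+k)Mv² with k = I/(MR²), so v ∝ 1/√(1+k).
For the solid cylinder k = 0.5; for the thin-walled hollow sphere k = 2/3.
v₁/v₂ = √((1+k₂)/(1+k₁)) = √(1.667/1.5) ≈ 1.05.

v_ratio ≈ 1.05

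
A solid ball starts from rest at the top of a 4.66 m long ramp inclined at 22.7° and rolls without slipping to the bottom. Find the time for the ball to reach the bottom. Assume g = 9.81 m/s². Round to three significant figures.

For this body I = (2/5)MR², i.e. k = I/(MR²) = 0.4.
Newton's second law down the slope: Mg sinθ − f = Ma. The torque equation fR = Iα (with α = a/R) gives f = kMa.
Hence a = g sinθ/(1+k) = 9.81×sin22.7°/1.4 = 2.704 m/s².
Starting from rest, L = ½at², so t = √(2L/a) = √(2×4.66/2.704) ≈ 1.86 s.

t ≈ 1.86 s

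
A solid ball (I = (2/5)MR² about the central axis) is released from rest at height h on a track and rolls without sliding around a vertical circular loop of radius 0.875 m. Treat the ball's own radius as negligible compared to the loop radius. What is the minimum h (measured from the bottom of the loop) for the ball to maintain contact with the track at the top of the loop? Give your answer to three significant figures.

h_min ≈ 2.36 m

For this body I = (2/5)MR², i.e. k = I/(MR²) = 0.4.
At the top of the loop, the minimum-contact condition is Mg = Mv_top²/r, so v_top² = gr.
With ω = v/R, the kinetic energy at speed v is ½(1+k)Mv² = (7/10)Mv².
Energy conservation from release (height h) to the top (height 2r): Mgh = Mg(2r) + (7/10)M·gr.
Thus h_min = 2r + (1+k)r/2 = r(2 + 1.4/2) = 0.875 × 2.7 ≈ 2.36 m.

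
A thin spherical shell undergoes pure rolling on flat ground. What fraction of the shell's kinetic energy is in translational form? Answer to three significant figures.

For this body I = (2/3)MR², i.e. k = I/(MR²) = 2/3.
With ω = v/R, KE_trans = ½Mv² and KE_rot = ½Iω² = ½kMv², so KE_total = ½(1+k)Mv².
The translational fraction is therefore 1/(1+k) = 1/1.667 ≈ 0.600.

fraction ≈ 0.600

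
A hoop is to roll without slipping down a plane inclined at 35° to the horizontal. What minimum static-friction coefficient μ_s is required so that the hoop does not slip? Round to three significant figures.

The moment of inertia is MR², giving k ≡ I/(MR²) = 1.
Newton's second law down the slope: Mg sinθ − f = Ma. The torque equation fR = Iα (with α = a/R) gives f = kMa.
These give a = g sinθ/(1+k) and the required friction f = kMg sinθ/(1+k).
With N = Mg cosθ, the no-slip condition f ≤ μN gives μ_min = f/N = k tanθ/(1+k).
μ_min = 1 × tan35° / 2 ≈ 0.350.

μ_min ≈ 0.350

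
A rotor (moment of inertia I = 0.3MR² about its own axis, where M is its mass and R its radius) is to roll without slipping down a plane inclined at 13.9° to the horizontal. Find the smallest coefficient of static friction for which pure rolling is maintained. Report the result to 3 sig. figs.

With I = 0.3MR², the ratio k = I/(MR²) is 0.3.
Newton's second law down the slope: Mg sinθ − f = Ma. The torque equation fR = Iα (with α = a/R) gives f = kMa.
These give a = g sinθ/(1+k) and the required friction f = kMg sinθ/(1+k).
With N = Mg cosθ, the no-slip condition f ≤ μN gives μ_min = f/N = k tanθ/(1+k).
μ_min = 0.3 × tan13.9° / 1.3 ≈ 0.0571.

μ_min ≈ 0.0571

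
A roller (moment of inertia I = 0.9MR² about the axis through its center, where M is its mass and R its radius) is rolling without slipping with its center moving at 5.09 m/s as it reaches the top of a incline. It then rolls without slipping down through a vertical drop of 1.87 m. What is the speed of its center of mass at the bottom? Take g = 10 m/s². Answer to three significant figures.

v ≈ 6.75 m/s

For this body I = 0.9MR², i.e. k = I/(MR²) = 0.9.
Pure rolling means v = ωR; then KE = ½Mv² + ½I(v/R)² = ½(1+k)Mv² = (19/20)Mv².
Energy conservation: (19/20)Mv₀² + Mgh = (19/20)Mv², so v² = v₀² + 2gh/(1+k).
v = √(5.09² + 2×10×1.87/1.9) = √45.59 ≈ 6.75 m/s.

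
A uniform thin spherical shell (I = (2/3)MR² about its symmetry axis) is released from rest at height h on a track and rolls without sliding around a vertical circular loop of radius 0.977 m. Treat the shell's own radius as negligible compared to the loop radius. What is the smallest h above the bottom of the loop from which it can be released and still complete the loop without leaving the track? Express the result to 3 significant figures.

Here I = (2/3)MR², so the shape factor k = I/(MR²) = 2/3.
At the top of the loop, the minimum-contact condition is Mg = Mv_top²/r, so v_top² = gr.
With ω = v/R, the kinetic energy at speed v is ½(1+k)Mv² = (5/6)Mv².
Energy conservation from release (height h) to the top (height 2r): Mgh = Mg(2r) + (5/6)M·gr.
Thus h_min = 2r + (1+k)r/2 = r(2 + 1.667/2) = 0.977 × 2.833 ≈ 2.77 m.

h_min ≈ 2.77 m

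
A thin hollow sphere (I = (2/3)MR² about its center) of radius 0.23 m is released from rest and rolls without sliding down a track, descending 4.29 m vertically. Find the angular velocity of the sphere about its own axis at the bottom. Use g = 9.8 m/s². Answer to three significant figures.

ω ≈ 30.9 rad/s

Here I = (2/3)MR², so the shape factor k = I/(MR²) = 2/3.
The rolling condition ω = v/R makes the rotational term ½I(v/R)² = ½kMv², so KE_total = ½(1+k)Mv² = (5/6)Mv².
Energy conservation Mgh = ½(1+k)Mv² gives v = √(2gh/(1+k)) = √(2 × 9.8 × 4.29 / 1.667) = 7.103 m/s.
Then ω = v/R = 7.103 / 0.23 ≈ 30.9 rad/s.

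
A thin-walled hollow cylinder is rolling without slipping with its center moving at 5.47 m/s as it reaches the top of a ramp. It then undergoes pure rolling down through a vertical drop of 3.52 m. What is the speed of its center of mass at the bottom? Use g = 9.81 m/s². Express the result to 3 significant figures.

With I = MR², the ratio k = I/(MR²) is 1.
Rolling without slipping gives ω = v/R, so the total kinetic energy is ½Mv² + ½Iω² = ½(1+k)Mv² = Mv².
Conserving energy between top and bottom: Mv² = Mv₀² + Mgh, hence v² = v₀² + 2gh/(1+k).
v = √(5.47² + 2×9.81×3.52/2) = √64.45 ≈ 8.03 m/s.

v ≈ 8.03 m/s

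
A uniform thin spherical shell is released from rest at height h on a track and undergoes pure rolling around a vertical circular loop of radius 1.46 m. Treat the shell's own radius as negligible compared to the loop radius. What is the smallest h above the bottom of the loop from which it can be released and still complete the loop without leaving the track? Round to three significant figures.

For this body I = (2/3)MR², i.e. k = I/(MR²) = 2/3.
At the top of the loop, the minimum-contact condition is Mg = Mv_top²/r, so v_top² = gr.
With ω = v/R, the kinetic energy at speed v is ½(1+k)Mv² = (5/6)Mv².
Energy conservation from release (height h) to the top (height 2r): Mgh = Mg(2r) + (5/6)M·gr.
Thus h_min = 2r + (1+k)r/2 = r(2 + 1.667/2) = 1.46 × 2.833 ≈ 4.14 m.

h_min ≈ 4.14 m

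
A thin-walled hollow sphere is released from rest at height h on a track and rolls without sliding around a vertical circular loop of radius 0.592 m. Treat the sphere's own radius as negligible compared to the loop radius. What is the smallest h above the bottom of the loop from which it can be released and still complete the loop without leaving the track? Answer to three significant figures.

h_min ≈ 1.68 m

With I = (2/3)MR², the ratio k = I/(MR²) is 2/3.
At the top, contact is just lost when gravity alone supplies the centripetal force: Mg = Mv_top²/r, i.e. v_top² = gr.
With ω = v/R, the kinetic energy at speed v is ½(1+k)Mv² = (5/6)Mv².
Energy conservation from release (height h) to the top (height 2r): Mgh = Mg(2r) + (5/6)M·gr.
Thus h_min = 2r + (1+k)r/2 = r(2 + 1.667/2) = 0.592 × 2.833 ≈ 1.68 m.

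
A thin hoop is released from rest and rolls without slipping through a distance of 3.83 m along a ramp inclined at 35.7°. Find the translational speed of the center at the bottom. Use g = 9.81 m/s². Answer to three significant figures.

Here I = MR², so the shape factor k = I/(MR²) = 1.
Pure rolling means v = ωR; then KE = ½Mv² + ½I(v/R)² = ½(1+k)Mv² = Mv².
The vertical drop is h = L sinθ = 3.83 × sin35.7° = 2.235 m.
Energy conservation: Mgh = Mv², so v = √(2gh/(1+k)) = √(2 × 9.81 × 2.235 / 2) ≈ 4.68 m/s.

v ≈ 4.68 m/s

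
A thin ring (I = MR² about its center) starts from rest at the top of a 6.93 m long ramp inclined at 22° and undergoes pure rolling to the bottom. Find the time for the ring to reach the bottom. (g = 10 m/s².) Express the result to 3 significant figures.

Here I = MR², so the shape factor k = I/(MR²) = 1.
Along the incline Mg sinθ − f = Ma, and torque about the center fR = Iα = kMR²(a/R) gives f = kMa.
Hence a = g sinθ/(1+k) = 10×sin22°/2 = 1.873 m/s².
With constant a from rest, t = √(2L/a) = √(2·6.93/1.873) ≈ 2.72 s.

t ≈ 2.72 s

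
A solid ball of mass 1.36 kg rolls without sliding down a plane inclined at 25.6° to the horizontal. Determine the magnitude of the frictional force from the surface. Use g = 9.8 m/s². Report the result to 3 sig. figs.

f ≈ 1.65 N

The moment of inertia is (2/5)MR², giving k ≡ I/(MR²) = 0.4.
Along the incline Mg sinθ − f = Ma, and torque about the center fR = Iα = kMR²(a/R) gives f = kMa.
Combining, a = g sinθ/(1+k) and f = kMa = kMg sinθ/(1+k).
f = 0.4 × 1.36 × 9.8 × sin25.6° / 1.4 ≈ 1.65 N.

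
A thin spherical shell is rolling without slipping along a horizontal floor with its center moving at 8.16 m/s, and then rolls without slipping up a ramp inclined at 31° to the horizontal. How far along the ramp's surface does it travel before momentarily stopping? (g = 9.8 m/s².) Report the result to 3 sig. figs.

For this body I = (2/3)MR², i.e. k = I/(MR²) = 2/3.
Rolling without slipping gives ω = v/R, so the total kinetic energy is ½Mv² + ½Iω² = ½(1+k)Mv² = (5/6)Mv².
Setting this equal to Mgh gives the vertical rise h = (1+k)v₀²/(2g) = 1.667×8.16²/(2×9.8) = 5.662 m.
Along the incline, d = h/sinθ = 5.662/sin31° ≈ 11.0 m.

d ≈ 11.0 m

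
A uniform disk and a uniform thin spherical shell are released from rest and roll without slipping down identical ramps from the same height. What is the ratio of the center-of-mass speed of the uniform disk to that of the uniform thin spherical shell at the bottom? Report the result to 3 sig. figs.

Each satisfies Mgh = ½(1+k)Mv² with k = I/(MR²), so v ∝ 1/√(1+k).
For the uniform disk k = 0.5; for the uniform thin spherical shell k = 2/3.
v₁/v₂ = √((1+k₂)/(1+k₁)) = √(1.667/1.5) ≈ 1.05.

v_ratio ≈ 1.05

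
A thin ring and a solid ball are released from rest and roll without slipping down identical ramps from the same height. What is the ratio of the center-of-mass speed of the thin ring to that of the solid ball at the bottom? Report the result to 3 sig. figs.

Each satisfies Mgh = ½(1+k)Mv² with k = I/(MR²), so v ∝ 1/√(1+k).
For the thin ring k = 1; for the solid ball k = 0.4.
v₁/v₂ = √((1+k₂)/(1+k₁)) = √(1.4/2) ≈ 0.837.

v_ratio ≈ 0.837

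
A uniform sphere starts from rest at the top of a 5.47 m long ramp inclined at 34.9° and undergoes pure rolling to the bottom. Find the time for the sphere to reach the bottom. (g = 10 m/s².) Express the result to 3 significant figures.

For this body I = (2/5)MR², i.e. k = I/(MR²) = 0.4.
Newton's second law down the slope: Mg sinθ − f = Ma. The torque equation fR = Iα (with α = a/R) gives f = kMa.
Hence a = g sinθ/(1+k) = 10×sin34.9°/1.4 = 4.087 m/s².
With constant a from rest, t = √(2L/a) = √(2·5.47/4.087) ≈ 1.64 s.

t ≈ 1.64 s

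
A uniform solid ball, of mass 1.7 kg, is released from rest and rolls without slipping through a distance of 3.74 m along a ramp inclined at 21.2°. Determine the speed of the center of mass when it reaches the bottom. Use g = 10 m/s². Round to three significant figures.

For this body I = (2/5)MR², i.e. k = I/(MR²) = 0.4.
Rolling without slipping gives ω = v/R, so the total kinetic energy is ½Mv² + ½Iω² = ½(1+k)Mv² = (7/10)Mv².
The vertical drop is h = L sinθ = 3.74 × sin21.2° = 1.352 m.
Setting Mgh = (7/10)Mv² gives v = √(2gh/(1+k)) = √(2·10·1.352/1.4) ≈ 4.40 m/s.

v ≈ 4.40 m/s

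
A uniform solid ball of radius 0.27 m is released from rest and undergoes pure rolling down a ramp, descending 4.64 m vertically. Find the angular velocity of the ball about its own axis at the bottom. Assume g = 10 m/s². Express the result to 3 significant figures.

ω ≈ 30.2 rad/s

For this body I = (2/5)MR², i.e. k = I/(MR²) = 0.4.
Since it rolls without slipping, ω = v/R and KE = ½Mv² + ½Iω² = ½(1+k)Mv² = (7/10)Mv².
Energy conservation Mgh = ½(1+k)Mv² gives v = √(2gh/(1+k)) = √(2 × 10 × 4.64 / 1.4) = 8.142 m/s.
Then ω = v/R = 8.142 / 0.27 ≈ 30.2 rad/s.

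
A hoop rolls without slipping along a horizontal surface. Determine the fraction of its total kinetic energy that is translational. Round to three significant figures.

fraction ≈ 0.500

With I = MR², the ratio k = I/(MR²) is 1.
With ω = v/R, KE_trans = ½Mv² and KE_rot = ½Iω² = ½kMv², so KE_total = ½(1+k)Mv².
The translational fraction is therefore 1/(1+k) = 1/2 ≈ 0.500.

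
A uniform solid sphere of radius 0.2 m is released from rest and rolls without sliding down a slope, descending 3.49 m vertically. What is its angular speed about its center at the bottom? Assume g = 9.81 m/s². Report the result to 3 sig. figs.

With I = (2/5)MR², the ratio k = I/(MR²) is 0.4.
The rolling condition ω = v/R makes the rotational term ½I(v/R)² = ½kMv², so KE_total = ½(1+k)Mv² = (7/10)Mv².
Energy conservation Mgh = ½(1+k)Mv² gives v = √(2gh/(1+k)) = √(2 × 9.81 × 3.49 / 1.4) = 6.994 m/s.
Then ω = v/R = 6.994 / 0.2 ≈ 35.0 rad/s.

ω ≈ 35.0 rad/s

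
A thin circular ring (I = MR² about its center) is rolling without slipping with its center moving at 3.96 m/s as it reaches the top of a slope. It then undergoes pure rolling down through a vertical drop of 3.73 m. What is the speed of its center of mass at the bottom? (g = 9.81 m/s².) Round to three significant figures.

v ≈ 7.23 m/s

The moment of inertia is MR², giving k ≡ I/(MR²) = 1.
Since it rolls without slipping, ω = v/R and KE = ½Mv² + ½Iω² = ½(1+k)Mv² = Mv².
Energy conservation: Mv₀² + Mgh = Mv², so v² = v₀² + 2gh/(1+k).
v = √(3.96² + 2×9.81×3.73/2) = √52.27 ≈ 7.23 m/s.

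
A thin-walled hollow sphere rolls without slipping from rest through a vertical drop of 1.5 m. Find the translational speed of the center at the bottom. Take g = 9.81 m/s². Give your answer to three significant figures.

v ≈ 4.20 m/s

The moment of inertia is (2/3)MR², giving k ≡ I/(MR²) = 2/3.
Since it rolls without slipping, ω = v/R and KE = ½Mv² + ½Iω² = ½(1+k)Mv² = (5/6)Mv².
Setting Mgh = (5/6)Mv² gives v = √(2gh/(1+k)) = √(2·9.81·1.5/1.667) ≈ 4.20 m/s.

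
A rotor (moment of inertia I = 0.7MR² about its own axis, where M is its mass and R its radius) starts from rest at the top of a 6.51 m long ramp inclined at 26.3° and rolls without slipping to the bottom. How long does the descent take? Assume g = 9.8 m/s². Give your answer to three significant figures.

Here I = 0.7MR², so the shape factor k = I/(MR²) = 0.7.
Translational: Mg sinθ − f = Ma. Rotational about the CM: fR = Iα = kMRa, so f = kMa.
Hence a = g sinθ/(1+k) = 9.8×sin26.3°/1.7 = 2.554 m/s².
With constant a from rest, t = √(2L/a) = √(2·6.51/2.554) ≈ 2.26 s.

t ≈ 2.26 s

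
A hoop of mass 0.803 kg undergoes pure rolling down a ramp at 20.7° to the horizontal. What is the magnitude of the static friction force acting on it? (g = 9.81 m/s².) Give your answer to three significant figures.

f ≈ 1.39 N

With I = MR², the ratio k = I/(MR²) is 1.
Translational: Mg sinθ − f = Ma. Rotational about the CM: fR = Iα = kMRa, so f = kMa.
Combining, a = g sinθ/(1+k) and f = kMa = kMg sinθ/(1+k).
f = 1 × 0.803 × 9.81 × sin20.7° / 2 ≈ 1.39 N.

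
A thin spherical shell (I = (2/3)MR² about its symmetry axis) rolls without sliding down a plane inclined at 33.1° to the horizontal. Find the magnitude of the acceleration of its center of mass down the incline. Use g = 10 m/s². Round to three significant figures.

Here I = (2/3)MR², so the shape factor k = I/(MR²) = 2/3.
Along the incline Mg sinθ − f = Ma, and torque about the center fR = Iα = kMR²(a/R) gives f = kMa.
Eliminating f: Mg sinθ = (1+k)Ma, so a = g sinθ/(1+k) = 10 × sin33.1° / 1.667 ≈ 3.28 m/s².

a ≈ 3.28 m/s²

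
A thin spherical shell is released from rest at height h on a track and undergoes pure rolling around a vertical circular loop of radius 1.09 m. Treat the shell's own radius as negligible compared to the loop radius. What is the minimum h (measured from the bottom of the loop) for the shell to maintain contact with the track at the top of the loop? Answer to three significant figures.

With I = (2/3)MR², the ratio k = I/(MR²) is 2/3.
At the top of the loop, the minimum-contact condition is Mg = Mv_top²/r, so v_top² = gr.
With ω = v/R, the kinetic energy at speed v is ½(1+k)Mv² = (5/6)Mv².
Energy conservation from release (height h) to the top (height 2r): Mgh = Mg(2r) + (5/6)M·gr.
Thus h_min = 2r + (1+k)r/2 = r(2 + 1.667/2) = 1.09 × 2.833 ≈ 3.09 m.

h_min ≈ 3.09 m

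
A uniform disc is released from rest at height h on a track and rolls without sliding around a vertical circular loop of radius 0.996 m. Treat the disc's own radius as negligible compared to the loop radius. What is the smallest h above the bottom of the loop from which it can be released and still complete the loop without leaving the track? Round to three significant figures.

Here I = (1/2)MR², so the shape factor k = I/(MR²) = 0.5.
At the top, contact is just lost when gravity alone supplies the centripetal force: Mg = Mv_top²/r, i.e. v_top² = gr.
With ω = v/R, the kinetic energy at speed v is ½(1+k)Mv² = (3/4)Mv².
Energy conservation from release (height h) to the top (height 2r): Mgh = Mg(2r) + (3/4)M·gr.
Thus h_min = 2r + (1+k)r/2 = r(2 + 1.5/2) = 0.996 × 2.75 ≈ 2.74 m.

h_min ≈ 2.74 m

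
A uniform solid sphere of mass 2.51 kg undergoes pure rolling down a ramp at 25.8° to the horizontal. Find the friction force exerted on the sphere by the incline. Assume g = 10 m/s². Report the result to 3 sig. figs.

f ≈ 3.12 N

With I = (2/5)MR², the ratio k = I/(MR²) is 0.4.
Along the incline Mg sinθ − f = Ma, and torque about the center fR = Iα = kMR²(a/R) gives f = kMa.
Combining, a = g sinθ/(1+k) and f = kMa = kMg sinθ/(1+k).
f = 0.4 × 2.51 × 10 × sin25.8° / 1.4 ≈ 3.12 N.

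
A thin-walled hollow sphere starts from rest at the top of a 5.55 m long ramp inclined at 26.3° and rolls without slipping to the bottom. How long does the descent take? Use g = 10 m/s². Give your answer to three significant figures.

For this body I = (2/3)MR², i.e. k = I/(MR²) = 2/3.
Along the incline Mg sinθ − f = Ma, and torque about the center fR = Iα = kMR²(a/R) gives f = kMa.
Hence a = g sinθ/(1+k) = 10×sin26.3°/1.667 = 2.658 m/s².
Starting from rest, L = ½at², so t = √(2L/a) = √(2×5.55/2.658) ≈ 2.04 s.

t ≈ 2.04 s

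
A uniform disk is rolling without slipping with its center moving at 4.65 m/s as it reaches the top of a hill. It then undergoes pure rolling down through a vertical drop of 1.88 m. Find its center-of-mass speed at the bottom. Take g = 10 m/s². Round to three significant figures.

v ≈ 6.83 m/s

With I = (1/2)MR², the ratio k = I/(MR²) is 0.5.
Pure rolling means v = ωR; then KE = ½Mv² + ½I(v/R)² = ½(1+k)Mv² = (3/4)Mv².
Energy conservation: (3/4)Mv₀² + Mgh = (3/4)Mv², so v² = v₀² + 2gh/(1+k).
v = √(4.65² + 2×10×1.88/1.5) = √46.69 ≈ 6.83 m/s.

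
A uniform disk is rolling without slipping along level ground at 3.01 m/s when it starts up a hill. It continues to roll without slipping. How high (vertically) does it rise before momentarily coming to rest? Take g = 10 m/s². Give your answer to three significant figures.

h ≈ 0.680 m

With I = (1/2)MR², the ratio k = I/(MR²) is 0.5.
Rolling without slipping gives ω = v/R, so the total kinetic energy is ½Mv² + ½Iω² = ½(1+k)Mv² = (3/4)Mv².
All of this converts to potential energy at the highest point: (3/4)Mv₀² = Mgh.
Thus h = (1+k)v₀²/(2g) = 1.5 × 3.01² / (2 × 10) ≈ 0.680 m.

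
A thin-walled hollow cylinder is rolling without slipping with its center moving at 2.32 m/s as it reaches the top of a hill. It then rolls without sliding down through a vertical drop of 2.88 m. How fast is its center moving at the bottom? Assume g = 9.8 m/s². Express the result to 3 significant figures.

v ≈ 5.80 m/s

The moment of inertia is MR², giving k ≡ I/(MR²) = 1.
Rolling without slipping gives ω = v/R, so the total kinetic energy is ½Mv² + ½Iω² = ½(1+k)Mv² = Mv².
Energy conservation: Mv₀² + Mgh = Mv², so v² = v₀² + 2gh/(1+k).
v = √(2.32² + 2×9.8×2.88/2) = √33.61 ≈ 5.80 m/s.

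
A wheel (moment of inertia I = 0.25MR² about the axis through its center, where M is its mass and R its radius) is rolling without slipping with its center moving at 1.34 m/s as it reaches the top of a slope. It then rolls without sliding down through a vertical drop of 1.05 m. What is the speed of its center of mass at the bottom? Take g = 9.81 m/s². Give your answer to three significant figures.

With I = 0.25MR², the ratio k = I/(MR²) is 0.25.
The rolling condition ω = v/R makes the rotational term ½I(v/R)² = ½kMv², so KE_total = ½(1+k)Mv² = (5/8)Mv².
Conserving energy between top and bottom: (5/8)Mv² = (5/8)Mv₀² + Mgh, hence v² = v₀² + 2gh/(1+k).
v = √(1.34² + 2×9.81×1.05/1.25) = √18.28 ≈ 4.28 m/s.

v ≈ 4.28 m/s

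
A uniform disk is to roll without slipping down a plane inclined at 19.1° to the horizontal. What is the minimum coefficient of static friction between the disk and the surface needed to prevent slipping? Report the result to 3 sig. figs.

Here I = (1/2)MR², so the shape factor k = I/(MR²) = 0.5.
Along the incline Mg sinθ − f = Ma, and torque about the center fR = Iα = kMR²(a/R) gives f = kMa.
These give a = g sinθ/(1+k) and the required friction f = kMg sinθ/(1+k).
With N = Mg cosθ, the no-slip condition f ≤ μN gives μ_min = f/N = k tanθ/(1+k).
μ_min = 0.5 × tan19.1° / 1.5 ≈ 0.115.

μ_min ≈ 0.115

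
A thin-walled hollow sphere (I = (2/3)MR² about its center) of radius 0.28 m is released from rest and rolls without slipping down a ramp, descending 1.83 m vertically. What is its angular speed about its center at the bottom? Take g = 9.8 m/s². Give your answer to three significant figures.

ω ≈ 16.6 rad/s

The moment of inertia is (2/3)MR², giving k ≡ I/(MR²) = 2/3.
Rolling without slipping gives ω = v/R, so the total kinetic energy is ½Mv² + ½Iω² = ½(1+k)Mv² = (5/6)Mv².
Energy conservation Mgh = ½(1+k)Mv² gives v = √(2gh/(1+k)) = √(2 × 9.8 × 1.83 / 1.667) = 4.639 m/s.
Then ω = v/R = 4.639 / 0.28 ≈ 16.6 rad/s.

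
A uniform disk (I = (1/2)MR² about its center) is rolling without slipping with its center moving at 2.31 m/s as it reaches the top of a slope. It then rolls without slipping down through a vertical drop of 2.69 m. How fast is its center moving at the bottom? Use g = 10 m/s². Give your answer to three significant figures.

v ≈ 6.42 m/s

Here I = (1/2)MR², so the shape factor k = I/(MR²) = 0.5.
Pure rolling means v = ωR; then KE = ½Mv² + ½I(v/R)² = ½(1+k)Mv² = (3/4)Mv².
Energy conservation: (3/4)Mv₀² + Mgh = (3/4)Mv², so v² = v₀² + 2gh/(1+k).
v = √(2.31² + 2×10×2.69/1.5) = √41.2 ≈ 6.42 m/s.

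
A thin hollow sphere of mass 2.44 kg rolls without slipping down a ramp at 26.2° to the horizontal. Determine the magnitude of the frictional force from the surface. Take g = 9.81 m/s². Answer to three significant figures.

For this body I = (2/3)MR², i.e. k = I/(MR²) = 2/3.
Translational: Mg sinθ − f = Ma. Rotational about the CM: fR = Iα = kMRa, so f = kMa.
Combining, a = g sinθ/(1+k) and f = kMa = kMg sinθ/(1+k).
f = (2/3) × 2.44 × 9.81 × sin26.2° / 1.667 ≈ 4.23 N.

f ≈ 4.23 N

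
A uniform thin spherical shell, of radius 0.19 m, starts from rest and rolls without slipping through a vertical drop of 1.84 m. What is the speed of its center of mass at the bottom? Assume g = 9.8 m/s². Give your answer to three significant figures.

v ≈ 4.65 m/s

The moment of inertia is (2/3)MR², giving k ≡ I/(MR²) = 2/3.
The rolling condition ω = v/R makes the rotational term ½I(v/R)² = ½kMv², so KE_total = ½(1+k)Mv² = (5/6)Mv².
Energy conservation: Mgh = (5/6)Mv², so v = √(2gh/(1+k)) = √(2 × 9.8 × 1.84 / 1.667) ≈ 4.65 m/s.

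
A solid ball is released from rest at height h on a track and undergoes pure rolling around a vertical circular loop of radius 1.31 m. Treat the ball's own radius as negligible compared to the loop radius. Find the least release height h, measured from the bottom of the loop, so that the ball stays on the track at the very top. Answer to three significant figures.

h_min ≈ 3.54 m

Here I = (2/5)MR², so the shape factor k = I/(MR²) = 0.4.
At the top, contact is just lost when gravity alone supplies the centripetal force: Mg = Mv_top²/r, i.e. v_top² = gr.
With ω = v/R, the kinetic energy at speed v is ½(1+k)Mv² = (7/10)Mv².
Energy conservation from release (height h) to the top (height 2r): Mgh = Mg(2r) + (7/10)M·gr.
Thus h_min = 2r + (1+k)r/2 = r(2 + 1.4/2) = 1.31 × 2.7 ≈ 3.54 m.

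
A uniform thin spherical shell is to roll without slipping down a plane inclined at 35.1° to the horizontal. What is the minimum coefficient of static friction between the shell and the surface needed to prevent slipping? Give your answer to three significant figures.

For this body I = (2/3)MR², i.e. k = I/(MR²) = 2/3.
Translational: Mg sinθ − f = Ma. Rotational about the CM: fR = Iα = kMRa, so f = kMa.
These give a = g sinθ/(1+k) and the required friction f = kMg sinθ/(1+k).
The normal force is N = Mg cosθ, so μ_min = f/N = k tanθ/(1+k).
μ_min = (2/3) × tan35.1° / 1.667 ≈ 0.281.

μ_min ≈ 0.281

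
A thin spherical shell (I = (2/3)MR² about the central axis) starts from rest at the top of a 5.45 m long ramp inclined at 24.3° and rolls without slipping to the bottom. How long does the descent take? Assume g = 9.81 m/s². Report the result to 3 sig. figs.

With I = (2/3)MR², the ratio k = I/(MR²) is 2/3.
Newton's second law down the slope: Mg sinθ − f = Ma. The torque equation fR = Iα (with α = a/R) gives f = kMa.
Hence a = g sinθ/(1+k) = 9.81×sin24.3°/1.667 = 2.422 m/s².
Starting from rest, L = ½at², so t = √(2L/a) = √(2×5.45/2.422) ≈ 2.12 s.

t ≈ 2.12 s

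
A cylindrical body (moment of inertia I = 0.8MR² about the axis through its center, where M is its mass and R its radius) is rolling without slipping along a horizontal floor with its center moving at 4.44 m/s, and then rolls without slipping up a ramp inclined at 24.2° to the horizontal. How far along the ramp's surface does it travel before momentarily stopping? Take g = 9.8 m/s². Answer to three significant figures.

d ≈ 4.42 m

The moment of inertia is 0.8MR², giving k ≡ I/(MR²) = 0.8.
Since it rolls without slipping, ω = v/R and KE = ½Mv² + ½Iω² = ½(1+k)Mv² = (9/10)Mv².
Setting this equal to Mgh gives the vertical rise h = (1+k)v₀²/(2g) = 1.8×4.44²/(2×9.8) = 1.81 m.
Along the incline, d = h/sinθ = 1.81/sin24.2° ≈ 4.42 m.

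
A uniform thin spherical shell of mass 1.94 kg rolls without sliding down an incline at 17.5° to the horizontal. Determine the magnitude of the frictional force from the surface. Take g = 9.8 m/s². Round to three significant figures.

f ≈ 2.29 N

The moment of inertia is (2/3)MR², giving k ≡ I/(MR²) = 2/3.
Translational: Mg sinθ − f = Ma. Rotational about the CM: fR = Iα = kMRa, so f = kMa.
Combining, a = g sinθ/(1+k) and f = kMa = kMg sinθ/(1+k).
f = (2/3) × 1.94 × 9.8 × sin17.5° / 1.667 ≈ 2.29 N.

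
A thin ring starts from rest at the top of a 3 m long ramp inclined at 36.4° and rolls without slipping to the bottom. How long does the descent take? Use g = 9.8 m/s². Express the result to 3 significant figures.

t ≈ 1.44 s

The moment of inertia is MR², giving k ≡ I/(MR²) = 1.
Newton's second law down the slope: Mg sinθ − f = Ma. The torque equation fR = Iα (with α = a/R) gives f = kMa.
Hence a = g sinθ/(1+k) = 9.8×sin36.4°/2 = 2.908 m/s².
With constant a from rest, t = √(2L/a) = √(2·3/2.908) ≈ 1.44 s.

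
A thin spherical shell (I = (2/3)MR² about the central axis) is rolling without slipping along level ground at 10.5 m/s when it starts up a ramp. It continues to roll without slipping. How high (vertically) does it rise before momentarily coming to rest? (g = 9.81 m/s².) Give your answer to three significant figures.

h ≈ 9.37 m

The moment of inertia is (2/3)MR², giving k ≡ I/(MR²) = 2/3.
The rolling condition ω = v/R makes the rotational term ½I(v/R)² = ½kMv², so KE_total = ½(1+k)Mv² = (5/6)Mv².
At the top the kinetic energy is zero, so (5/6)Mv₀² = Mgh.
Thus h = (1+k)v₀²/(2g) = 1.667 × 10.5² / (2 × 9.81) ≈ 9.37 m.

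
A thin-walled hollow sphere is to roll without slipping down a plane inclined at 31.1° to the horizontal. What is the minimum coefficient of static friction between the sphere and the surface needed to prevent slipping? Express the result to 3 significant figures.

μ_min ≈ 0.241

Here I = (2/3)MR², so the shape factor k = I/(MR²) = 2/3.
Along the incline Mg sinθ − f = Ma, and torque about the center fR = Iα = kMR²(a/R) gives f = kMa.
These give a = g sinθ/(1+k) and the required friction f = kMg sinθ/(1+k).
With N = Mg cosθ, the no-slip condition f ≤ μN gives μ_min = f/N = k tanθ/(1+k).
μ_min = (2/3) × tan31.1° / 1.667 ≈ 0.241.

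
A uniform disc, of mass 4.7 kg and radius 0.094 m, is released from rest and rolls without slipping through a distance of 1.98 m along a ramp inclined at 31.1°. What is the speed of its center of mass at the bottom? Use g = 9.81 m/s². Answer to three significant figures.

Here I = (1/2)MR², so the shape factor k = I/(MR²) = 0.5.
The rolling condition ω = v/R makes the rotational term ½I(v/R)² = ½kMv², so KE_total = ½(1+k)Mv² = (3/4)Mv².
The vertical drop is h = L sinθ = 1.98 × sin31.1° = 1.023 m.
Energy conservation: Mgh = (3/4)Mv², so v = √(2gh/(1+k)) = √(2 × 9.81 × 1.023 / 1.5) ≈ 3.66 m/s.

v ≈ 3.66 m/s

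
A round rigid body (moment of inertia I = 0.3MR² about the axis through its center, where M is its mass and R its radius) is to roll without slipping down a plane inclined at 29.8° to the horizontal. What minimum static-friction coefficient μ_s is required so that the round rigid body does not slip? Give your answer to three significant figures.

μ_min ≈ 0.132

The moment of inertia is 0.3MR², giving k ≡ I/(MR²) = 0.3.
Along the incline Mg sinθ − f = Ma, and torque about the center fR = Iα = kMR²(a/R) gives f = kMa.
These give a = g sinθ/(1+k) and the required friction f = kMg sinθ/(1+k).
The normal force is N = Mg cosθ, so μ_min = f/N = k tanθ/(1+k).
μ_min = 0.3 × tan29.8° / 1.3 ≈ 0.132.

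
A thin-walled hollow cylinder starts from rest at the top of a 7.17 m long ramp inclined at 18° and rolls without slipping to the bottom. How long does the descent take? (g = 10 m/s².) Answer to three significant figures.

t ≈ 3.05 s

With I = MR², the ratio k = I/(MR²) is 1.
Along the incline Mg sinθ − f = Ma, and torque about the center fR = Iα = kMR²(a/R) gives f = kMa.
Hence a = g sinθ/(1+k) = 10×sin18°/2 = 1.545 m/s².
With constant a from rest, t = √(2L/a) = √(2·7.17/1.545) ≈ 3.05 s.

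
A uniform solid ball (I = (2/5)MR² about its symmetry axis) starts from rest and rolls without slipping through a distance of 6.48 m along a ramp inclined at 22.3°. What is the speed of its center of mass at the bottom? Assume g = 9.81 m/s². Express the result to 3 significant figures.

The moment of inertia is (2/5)MR², giving k ≡ I/(MR²) = 0.4.
Since it rolls without slipping, ω = v/R and KE = ½Mv² + ½Iω² = ½(1+k)Mv² = (7/10)Mv².
The vertical drop is h = L sinθ = 6.48 × sin22.3° = 2.459 m.
Setting Mgh = (7/10)Mv² gives v = √(2gh/(1+k)) = √(2·9.81·2.459/1.4) ≈ 5.87 m/s.

v ≈ 5.87 m/s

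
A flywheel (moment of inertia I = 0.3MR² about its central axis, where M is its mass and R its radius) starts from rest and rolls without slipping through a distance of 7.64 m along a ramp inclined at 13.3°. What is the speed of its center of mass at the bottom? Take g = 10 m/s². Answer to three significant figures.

v ≈ 5.20 m/s

Here I = 0.3MR², so the shape factor k = I/(MR²) = 0.3.
Since it rolls without slipping, ω = v/R and KE = ½Mv² + ½Iω² = ½(1+k)Mv² = (13/20)Mv².
The vertical drop is h = L sinθ = 7.64 × sin13.3° = 1.758 m.
Setting Mgh = (13/20)Mv² gives v = √(2gh/(1+k)) = √(2·10·1.758/1.3) ≈ 5.20 m/s.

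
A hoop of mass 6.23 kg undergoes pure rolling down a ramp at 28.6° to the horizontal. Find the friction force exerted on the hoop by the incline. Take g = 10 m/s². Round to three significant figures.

f ≈ 14.9 N

For this body I = MR², i.e. k = I/(MR²) = 1.
Newton's second law down the slope: Mg sinθ − f = Ma. The torque equation fR = Iα (with α = a/R) gives f = kMa.
Combining, a = g sinθ/(1+k) and f = kMa = kMg sinθ/(1+k).
f = 1 × 6.23 × 10 × sin28.6° / 2 ≈ 14.9 N.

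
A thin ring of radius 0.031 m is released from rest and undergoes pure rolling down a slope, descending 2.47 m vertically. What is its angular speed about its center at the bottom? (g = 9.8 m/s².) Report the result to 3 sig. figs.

For this body I = MR², i.e. k = I/(MR²) = 1.
Rolling without slipping gives ω = v/R, so the total kinetic energy is ½Mv² + ½Iω² = ½(1+k)Mv² = Mv².
Energy conservation Mgh = ½(1+k)Mv² gives v = √(2gh/(1+k)) = √(2 × 9.8 × 2.47 / 2) = 4.92 m/s.
Then ω = v/R = 4.92 / 0.031 ≈ 159 rad/s.

ω ≈ 159 rad/s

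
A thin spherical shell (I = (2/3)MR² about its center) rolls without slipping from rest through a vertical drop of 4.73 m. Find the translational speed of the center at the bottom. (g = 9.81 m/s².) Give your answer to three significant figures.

The moment of inertia is (2/3)MR², giving k ≡ I/(MR²) = 2/3.
Since it rolls without slipping, ω = v/R and KE = ½Mv² + ½Iω² = ½(1+k)Mv² = (5/6)Mv².
Setting Mgh = (5/6)Mv² gives v = √(2gh/(1+k)) = √(2·9.81·4.73/1.667) ≈ 7.46 m/s.

v ≈ 7.46 m/s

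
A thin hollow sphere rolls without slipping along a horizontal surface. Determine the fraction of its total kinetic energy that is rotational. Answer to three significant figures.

With I = (2/3)MR², the ratio k = I/(MR²) is 2/3.
With ω = v/R, KE_trans = ½Mv² and KE_rot = ½Iω² = ½kMv², so KE_total = ½(1+k)Mv².
The rotational fraction is therefore k/(1+k) = (2/3)/1.667 ≈ 0.400.

fraction ≈ 0.400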